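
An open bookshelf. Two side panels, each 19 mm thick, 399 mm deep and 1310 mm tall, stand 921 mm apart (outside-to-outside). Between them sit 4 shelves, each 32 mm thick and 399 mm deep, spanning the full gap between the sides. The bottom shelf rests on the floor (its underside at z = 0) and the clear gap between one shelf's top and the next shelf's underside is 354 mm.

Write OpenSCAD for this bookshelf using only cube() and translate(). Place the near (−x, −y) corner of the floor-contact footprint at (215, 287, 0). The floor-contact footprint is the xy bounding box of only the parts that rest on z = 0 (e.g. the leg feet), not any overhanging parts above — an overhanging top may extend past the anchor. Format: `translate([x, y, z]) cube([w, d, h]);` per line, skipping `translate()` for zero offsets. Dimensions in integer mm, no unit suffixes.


translate([215, 287, 0]) cube([19, 399, 1310]);
translate([1117, 287, 0]) cube([19, 399, 1310]);
translate([234, 287, 0]) cube([883, 399, 32]);
translate([234, 287, 386]) cube([883, 399, 32]);
translate([234, 287, 772]) cube([883, 399, 32]);
translate([234, 287, 1158]) cube([883, 399, 32]);


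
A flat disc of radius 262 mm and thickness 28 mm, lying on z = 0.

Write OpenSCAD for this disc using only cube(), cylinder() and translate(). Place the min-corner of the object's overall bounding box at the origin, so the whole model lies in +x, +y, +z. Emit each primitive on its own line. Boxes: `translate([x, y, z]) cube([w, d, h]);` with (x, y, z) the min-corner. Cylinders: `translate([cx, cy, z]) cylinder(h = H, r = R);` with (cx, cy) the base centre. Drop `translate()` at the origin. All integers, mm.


translate([262, 262, 0]) cylinder(h = 28, r = 262);


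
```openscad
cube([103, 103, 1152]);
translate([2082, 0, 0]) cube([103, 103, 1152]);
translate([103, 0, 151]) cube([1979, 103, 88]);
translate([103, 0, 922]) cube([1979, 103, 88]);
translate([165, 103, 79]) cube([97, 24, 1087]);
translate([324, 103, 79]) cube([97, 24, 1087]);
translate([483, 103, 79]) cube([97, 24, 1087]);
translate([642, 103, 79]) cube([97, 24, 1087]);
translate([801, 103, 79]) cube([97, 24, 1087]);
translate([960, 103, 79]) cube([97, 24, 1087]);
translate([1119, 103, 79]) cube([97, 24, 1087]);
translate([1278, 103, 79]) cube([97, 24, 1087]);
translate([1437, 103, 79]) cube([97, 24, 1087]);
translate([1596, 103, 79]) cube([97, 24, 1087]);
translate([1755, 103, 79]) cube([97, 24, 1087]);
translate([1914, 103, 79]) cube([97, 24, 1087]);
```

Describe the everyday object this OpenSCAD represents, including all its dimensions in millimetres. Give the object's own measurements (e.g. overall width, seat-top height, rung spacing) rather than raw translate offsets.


A fence section. Two 103×103 mm posts, 1152 mm tall, stand on the floor with a clear span of 1979 mm between their inner faces. Two horizontal rails of 103×88 mm section span the gap between the posts with their undersides at z = 151 mm and z = 922 mm, flush with the posts' −y face. 12 pickets, each 97 mm wide, 24 mm thick and 1087 mm tall, are fixed to the +y face of the rails with their bottoms at z = 79 mm, spaced across the span with a 62 mm gap after the −x post and between neighbouring pickets, with 71 mm left before the +x post.


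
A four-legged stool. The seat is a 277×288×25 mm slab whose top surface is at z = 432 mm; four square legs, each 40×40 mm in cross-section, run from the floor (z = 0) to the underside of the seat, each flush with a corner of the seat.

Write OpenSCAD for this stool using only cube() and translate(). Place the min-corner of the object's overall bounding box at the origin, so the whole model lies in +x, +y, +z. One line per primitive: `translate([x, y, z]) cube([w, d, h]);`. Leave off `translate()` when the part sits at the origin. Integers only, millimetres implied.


// leg_h = 432 - 25 = 407
translate([0, 0, 407]) cube([277, 288, 25]);
cube([40, 40, 407]);
translate([237, 0, 0]) cube([40, 40, 407]);
translate([0, 248, 0]) cube([40, 40, 407]);
translate([237, 248, 0]) cube([40, 40, 407]);


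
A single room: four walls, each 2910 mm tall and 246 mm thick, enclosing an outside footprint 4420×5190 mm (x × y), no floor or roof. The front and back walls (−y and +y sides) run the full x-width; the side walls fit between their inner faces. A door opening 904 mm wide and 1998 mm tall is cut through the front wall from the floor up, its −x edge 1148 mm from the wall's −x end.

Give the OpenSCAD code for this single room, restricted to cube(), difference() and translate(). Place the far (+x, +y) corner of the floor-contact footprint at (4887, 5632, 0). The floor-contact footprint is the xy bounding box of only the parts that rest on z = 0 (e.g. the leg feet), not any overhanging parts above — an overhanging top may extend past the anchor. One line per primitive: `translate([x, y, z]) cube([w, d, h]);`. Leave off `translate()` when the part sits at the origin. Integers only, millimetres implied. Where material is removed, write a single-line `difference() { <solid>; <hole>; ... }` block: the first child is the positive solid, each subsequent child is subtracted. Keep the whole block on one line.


difference() { translate([467, 442, 0]) cube([4420, 246, 2910]); translate([1615, 442, 0]) cube([904, 246, 1998]); }
translate([467, 5386, 0]) cube([4420, 246, 2910]);
translate([467, 688, 0]) cube([246, 4698, 2910]);
translate([4641, 688, 0]) cube([246, 4698, 2910]);


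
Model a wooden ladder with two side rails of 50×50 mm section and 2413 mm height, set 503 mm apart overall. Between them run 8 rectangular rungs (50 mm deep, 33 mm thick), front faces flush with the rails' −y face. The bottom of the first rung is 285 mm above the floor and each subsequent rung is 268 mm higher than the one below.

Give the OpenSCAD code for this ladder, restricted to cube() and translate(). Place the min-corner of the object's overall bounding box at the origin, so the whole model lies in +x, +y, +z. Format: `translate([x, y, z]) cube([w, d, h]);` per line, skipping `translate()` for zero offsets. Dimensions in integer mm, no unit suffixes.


// rung span = 503 - 2*50 = 403
// rung[k] z = 285 + k*268
cube([50, 50, 2413]);
translate([453, 0, 0]) cube([50, 50, 2413]);
translate([50, 0, 285]) cube([403, 50, 33]);
translate([50, 0, 553]) cube([403, 50, 33]);
translate([50, 0, 821]) cube([403, 50, 33]);
translate([50, 0, 1089]) cube([403, 50, 33]);
translate([50, 0, 1357]) cube([403, 50, 33]);
translate([50, 0, 1625]) cube([403, 50, 33]);
translate([50, 0, 1893]) cube([403, 50, 33]);
translate([50, 0, 2161]) cube([403, 50, 33]);


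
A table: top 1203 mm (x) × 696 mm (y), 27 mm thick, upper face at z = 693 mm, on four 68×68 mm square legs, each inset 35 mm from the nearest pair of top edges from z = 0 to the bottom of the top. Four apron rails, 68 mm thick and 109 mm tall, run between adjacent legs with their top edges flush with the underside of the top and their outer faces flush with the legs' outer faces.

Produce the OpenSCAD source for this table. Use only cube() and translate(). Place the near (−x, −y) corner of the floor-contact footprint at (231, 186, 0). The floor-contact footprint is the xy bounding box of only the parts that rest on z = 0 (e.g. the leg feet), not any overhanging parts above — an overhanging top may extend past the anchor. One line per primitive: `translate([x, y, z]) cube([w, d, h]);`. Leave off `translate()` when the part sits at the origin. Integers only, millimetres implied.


translate([196, 151, 666]) cube([1203, 696, 27]);
translate([231, 186, 0]) cube([68, 68, 666]);
translate([1296, 186, 0]) cube([68, 68, 666]);
translate([231, 744, 0]) cube([68, 68, 666]);
translate([1296, 744, 0]) cube([68, 68, 666]);
translate([299, 186, 557]) cube([997, 68, 109]);
translate([299, 744, 557]) cube([997, 68, 109]);
translate([231, 254, 557]) cube([68, 490, 109]);
translate([1296, 254, 557]) cube([68, 490, 109]);


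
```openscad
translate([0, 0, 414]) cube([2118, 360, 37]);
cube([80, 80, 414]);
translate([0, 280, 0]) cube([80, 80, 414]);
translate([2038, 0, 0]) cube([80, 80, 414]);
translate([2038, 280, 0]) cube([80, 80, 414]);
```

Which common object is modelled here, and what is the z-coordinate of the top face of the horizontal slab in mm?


A bench. The seat-top height is 451 mm.

A long slab on four corner posts — a bench. The slab sits at z = 414 with thickness 37, so the top is 414 + 37 = 451 mm.


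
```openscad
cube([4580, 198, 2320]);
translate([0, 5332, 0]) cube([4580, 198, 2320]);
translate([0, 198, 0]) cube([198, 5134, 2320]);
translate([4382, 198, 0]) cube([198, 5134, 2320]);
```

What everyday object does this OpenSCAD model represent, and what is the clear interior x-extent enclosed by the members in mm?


A house (or room) frame. The interior width is 4184 mm.

Four 2320 mm walls enclosing a rectangle with no floor or roof — a room or house frame. Outside width is 4580 mm and wall thickness is 198 mm, so the interior width is 4580 − 2 × 198 = 4184 mm.


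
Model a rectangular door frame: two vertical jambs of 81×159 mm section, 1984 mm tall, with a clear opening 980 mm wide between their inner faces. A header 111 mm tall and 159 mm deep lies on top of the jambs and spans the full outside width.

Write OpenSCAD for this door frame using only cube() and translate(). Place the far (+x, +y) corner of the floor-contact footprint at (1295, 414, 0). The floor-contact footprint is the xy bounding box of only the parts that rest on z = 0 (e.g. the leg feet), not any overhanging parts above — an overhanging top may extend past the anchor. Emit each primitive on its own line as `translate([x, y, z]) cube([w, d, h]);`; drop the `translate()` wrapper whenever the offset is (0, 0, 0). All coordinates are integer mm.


translate([153, 255, 0]) cube([81, 159, 1984]);
translate([1214, 255, 0]) cube([81, 159, 1984]);
translate([153, 255, 1984]) cube([1142, 159, 111]);


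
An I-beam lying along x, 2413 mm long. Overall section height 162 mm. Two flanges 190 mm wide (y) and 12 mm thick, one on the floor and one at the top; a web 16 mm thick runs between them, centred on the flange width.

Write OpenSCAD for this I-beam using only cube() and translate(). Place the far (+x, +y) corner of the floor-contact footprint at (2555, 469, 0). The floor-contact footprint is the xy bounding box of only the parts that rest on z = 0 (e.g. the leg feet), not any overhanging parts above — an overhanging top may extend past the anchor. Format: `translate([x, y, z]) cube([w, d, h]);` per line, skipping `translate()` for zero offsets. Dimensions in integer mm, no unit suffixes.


translate([142, 279, 0]) cube([2413, 190, 12]);
translate([142, 366, 12]) cube([2413, 16, 138]);
translate([142, 279, 150]) cube([2413, 190, 12]);


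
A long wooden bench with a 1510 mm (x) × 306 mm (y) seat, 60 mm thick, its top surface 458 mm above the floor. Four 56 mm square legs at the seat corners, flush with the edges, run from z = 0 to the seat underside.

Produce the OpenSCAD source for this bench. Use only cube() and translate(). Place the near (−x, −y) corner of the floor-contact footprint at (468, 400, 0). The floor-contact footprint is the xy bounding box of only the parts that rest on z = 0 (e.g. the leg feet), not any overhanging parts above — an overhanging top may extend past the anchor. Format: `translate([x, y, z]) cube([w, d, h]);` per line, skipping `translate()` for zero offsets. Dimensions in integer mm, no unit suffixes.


translate([468, 400, 398]) cube([1510, 306, 60]);
translate([468, 400, 0]) cube([56, 56, 398]);
translate([468, 650, 0]) cube([56, 56, 398]);
translate([1922, 400, 0]) cube([56, 56, 398]);
translate([1922, 650, 0]) cube([56, 56, 398]);


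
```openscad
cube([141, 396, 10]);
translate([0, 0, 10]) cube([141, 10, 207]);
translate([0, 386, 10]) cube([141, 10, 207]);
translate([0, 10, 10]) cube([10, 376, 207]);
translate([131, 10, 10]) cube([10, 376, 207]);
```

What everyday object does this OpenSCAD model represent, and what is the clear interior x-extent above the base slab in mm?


An open box. The internal width is 121 mm.

A 141×396 base slab with four walls standing on it — an open box. The base is 141 mm wide and the walls are 10 mm thick, so the internal width is 141 − 2 × 10 = 121 mm.


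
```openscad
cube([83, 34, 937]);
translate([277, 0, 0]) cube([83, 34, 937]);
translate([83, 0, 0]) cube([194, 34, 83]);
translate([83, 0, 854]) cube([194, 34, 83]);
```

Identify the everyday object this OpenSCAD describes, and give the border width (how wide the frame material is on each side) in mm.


A picture frame. The border width is 83 mm.

Four thin pieces enclosing a rectangular opening — a picture frame. The two full-height stiles are 937 mm tall; the top rail sits at z = 854 and is 83 mm tall, so the border above the opening is 937 − 854 = 83 mm, matching the stile x-width.


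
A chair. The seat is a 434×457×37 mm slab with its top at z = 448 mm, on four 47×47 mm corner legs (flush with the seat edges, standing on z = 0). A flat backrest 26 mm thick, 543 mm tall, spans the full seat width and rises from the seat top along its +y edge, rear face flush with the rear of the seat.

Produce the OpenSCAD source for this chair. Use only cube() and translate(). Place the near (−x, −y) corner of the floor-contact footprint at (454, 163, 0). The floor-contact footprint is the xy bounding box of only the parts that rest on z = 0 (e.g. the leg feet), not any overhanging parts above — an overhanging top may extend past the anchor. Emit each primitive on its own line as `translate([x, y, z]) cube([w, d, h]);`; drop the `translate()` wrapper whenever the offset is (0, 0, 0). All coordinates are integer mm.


translate([454, 163, 411]) cube([434, 457, 37]);
translate([454, 163, 0]) cube([47, 47, 411]);
translate([841, 163, 0]) cube([47, 47, 411]);
translate([454, 573, 0]) cube([47, 47, 411]);
translate([841, 573, 0]) cube([47, 47, 411]);
translate([454, 594, 448]) cube([434, 26, 543]);


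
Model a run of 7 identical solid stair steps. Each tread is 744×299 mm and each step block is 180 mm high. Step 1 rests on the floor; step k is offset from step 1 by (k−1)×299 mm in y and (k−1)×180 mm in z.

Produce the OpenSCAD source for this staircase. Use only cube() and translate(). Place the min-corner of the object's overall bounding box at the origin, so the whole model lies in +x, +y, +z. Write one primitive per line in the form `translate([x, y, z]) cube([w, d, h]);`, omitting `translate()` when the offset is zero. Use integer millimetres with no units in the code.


cube([744, 299, 180]);
translate([0, 299, 180]) cube([744, 299, 180]);
translate([0, 598, 360]) cube([744, 299, 180]);
translate([0, 897, 540]) cube([744, 299, 180]);
translate([0, 1196, 720]) cube([744, 299, 180]);
translate([0, 1495, 900]) cube([744, 299, 180]);
translate([0, 1794, 1080]) cube([744, 299, 180]);


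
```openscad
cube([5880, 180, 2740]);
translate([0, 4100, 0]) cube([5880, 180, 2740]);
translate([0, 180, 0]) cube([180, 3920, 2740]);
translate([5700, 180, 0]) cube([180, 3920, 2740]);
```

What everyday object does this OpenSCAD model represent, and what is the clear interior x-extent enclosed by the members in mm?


A house (or room) frame. The interior width is 5520 mm.

Four 2740 mm walls enclosing a rectangle with no floor or roof — a room or house frame. Outside width is 5880 mm and wall thickness is 180 mm, so the interior width is 5880 − 2 × 180 = 5520 mm.


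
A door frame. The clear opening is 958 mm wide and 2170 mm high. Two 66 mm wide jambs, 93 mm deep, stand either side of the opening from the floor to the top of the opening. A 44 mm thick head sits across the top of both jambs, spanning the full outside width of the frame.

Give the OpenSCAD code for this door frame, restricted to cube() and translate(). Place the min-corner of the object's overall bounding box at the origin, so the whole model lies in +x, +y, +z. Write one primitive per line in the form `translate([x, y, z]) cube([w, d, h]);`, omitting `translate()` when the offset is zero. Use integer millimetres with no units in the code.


cube([66, 93, 2170]);
translate([1024, 0, 0]) cube([66, 93, 2170]);
translate([0, 0, 2170]) cube([1090, 93, 44]);


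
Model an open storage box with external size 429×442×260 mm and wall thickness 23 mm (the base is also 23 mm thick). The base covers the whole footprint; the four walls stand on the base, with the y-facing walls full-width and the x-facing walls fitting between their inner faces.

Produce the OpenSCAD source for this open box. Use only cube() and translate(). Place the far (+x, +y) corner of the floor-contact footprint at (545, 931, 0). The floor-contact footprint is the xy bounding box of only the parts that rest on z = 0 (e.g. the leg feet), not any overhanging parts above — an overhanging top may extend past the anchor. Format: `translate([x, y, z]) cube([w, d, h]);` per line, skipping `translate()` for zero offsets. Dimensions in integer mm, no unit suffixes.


translate([116, 489, 0]) cube([429, 442, 23]);
translate([116, 489, 23]) cube([429, 23, 237]);
translate([116, 908, 23]) cube([429, 23, 237]);
translate([116, 512, 23]) cube([23, 396, 237]);
translate([522, 512, 23]) cube([23, 396, 237]);


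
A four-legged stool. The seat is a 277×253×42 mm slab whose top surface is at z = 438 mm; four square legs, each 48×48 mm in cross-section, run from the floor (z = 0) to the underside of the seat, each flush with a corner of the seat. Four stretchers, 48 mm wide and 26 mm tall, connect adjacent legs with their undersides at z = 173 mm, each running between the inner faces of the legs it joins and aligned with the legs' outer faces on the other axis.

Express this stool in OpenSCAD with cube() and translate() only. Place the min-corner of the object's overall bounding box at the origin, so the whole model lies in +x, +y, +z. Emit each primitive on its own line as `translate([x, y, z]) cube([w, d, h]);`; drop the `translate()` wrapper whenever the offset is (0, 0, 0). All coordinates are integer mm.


translate([0, 0, 396]) cube([277, 253, 42]);
cube([48, 48, 396]);
translate([229, 0, 0]) cube([48, 48, 396]);
translate([0, 205, 0]) cube([48, 48, 396]);
translate([229, 205, 0]) cube([48, 48, 396]);
translate([48, 0, 173]) cube([181, 48, 26]);
translate([48, 205, 173]) cube([181, 48, 26]);
translate([0, 48, 173]) cube([48, 157, 26]);
translate([229, 48, 173]) cube([48, 157, 26]);


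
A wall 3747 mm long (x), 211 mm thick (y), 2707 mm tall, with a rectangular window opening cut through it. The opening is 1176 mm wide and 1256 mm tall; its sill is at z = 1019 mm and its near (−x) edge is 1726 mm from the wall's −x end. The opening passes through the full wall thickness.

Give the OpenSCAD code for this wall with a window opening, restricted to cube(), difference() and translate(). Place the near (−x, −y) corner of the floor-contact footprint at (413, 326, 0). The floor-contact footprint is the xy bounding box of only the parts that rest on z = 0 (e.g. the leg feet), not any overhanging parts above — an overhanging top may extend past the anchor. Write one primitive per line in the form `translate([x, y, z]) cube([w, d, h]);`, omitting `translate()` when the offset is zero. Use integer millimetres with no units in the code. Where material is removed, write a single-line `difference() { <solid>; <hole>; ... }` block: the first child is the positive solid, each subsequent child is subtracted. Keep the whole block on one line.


difference() { translate([413, 326, 0]) cube([3747, 211, 2707]); translate([2139, 326, 1019]) cube([1176, 211, 1256]); }


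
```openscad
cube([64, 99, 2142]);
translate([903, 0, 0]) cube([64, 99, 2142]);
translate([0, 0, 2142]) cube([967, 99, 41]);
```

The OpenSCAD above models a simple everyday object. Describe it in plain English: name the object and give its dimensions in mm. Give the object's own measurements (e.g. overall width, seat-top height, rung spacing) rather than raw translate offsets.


A door frame. The clear opening is 839 mm wide and 2142 mm high. Two 64 mm wide jambs, 99 mm deep, stand either side of the opening from the floor to the top of the opening. A 41 mm thick head sits across the top of both jambs, spanning the full outside width of the frame.


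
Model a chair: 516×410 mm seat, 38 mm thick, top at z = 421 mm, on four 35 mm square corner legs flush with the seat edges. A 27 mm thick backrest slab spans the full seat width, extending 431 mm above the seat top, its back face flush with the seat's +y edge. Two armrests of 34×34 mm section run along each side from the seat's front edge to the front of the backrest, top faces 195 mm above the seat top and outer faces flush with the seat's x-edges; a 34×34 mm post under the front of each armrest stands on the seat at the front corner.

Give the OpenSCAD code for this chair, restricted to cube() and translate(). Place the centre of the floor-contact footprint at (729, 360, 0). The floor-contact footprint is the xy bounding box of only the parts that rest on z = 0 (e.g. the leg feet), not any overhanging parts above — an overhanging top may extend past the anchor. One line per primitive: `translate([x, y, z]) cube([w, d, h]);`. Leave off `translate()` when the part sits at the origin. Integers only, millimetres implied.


// leg_h = 421 - 38 = 383
// arm post h = 195 - 34 = 161
translate([471, 155, 383]) cube([516, 410, 38]);
translate([471, 155, 0]) cube([35, 35, 383]);
translate([952, 155, 0]) cube([35, 35, 383]);
translate([471, 530, 0]) cube([35, 35, 383]);
translate([952, 530, 0]) cube([35, 35, 383]);
translate([471, 538, 421]) cube([516, 27, 431]);
translate([471, 155, 582]) cube([34, 383, 34]);
translate([953, 155, 582]) cube([34, 383, 34]);
translate([471, 155, 421]) cube([34, 34, 161]);
translate([953, 155, 421]) cube([34, 34, 161]);


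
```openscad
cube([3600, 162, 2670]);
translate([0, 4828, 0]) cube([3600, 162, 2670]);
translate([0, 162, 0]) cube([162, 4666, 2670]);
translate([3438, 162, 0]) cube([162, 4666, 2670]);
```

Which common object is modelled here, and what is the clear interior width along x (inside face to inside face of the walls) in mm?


A house (or room) frame. The interior width is 3276 mm.

Four 2670 mm walls enclosing a rectangle with no floor or roof — a room or house frame. Outside width is 3600 mm and wall thickness is 162 mm, so the interior width is 3600 − 2 × 162 = 3276 mm.


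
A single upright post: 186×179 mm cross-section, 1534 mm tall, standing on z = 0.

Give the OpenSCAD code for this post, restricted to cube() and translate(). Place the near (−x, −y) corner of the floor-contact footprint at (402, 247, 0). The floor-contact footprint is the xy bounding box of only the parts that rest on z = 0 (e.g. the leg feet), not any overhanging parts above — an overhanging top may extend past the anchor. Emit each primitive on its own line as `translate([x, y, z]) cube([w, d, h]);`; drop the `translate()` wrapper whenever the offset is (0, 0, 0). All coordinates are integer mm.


translate([402, 247, 0]) cube([186, 179, 1534]);


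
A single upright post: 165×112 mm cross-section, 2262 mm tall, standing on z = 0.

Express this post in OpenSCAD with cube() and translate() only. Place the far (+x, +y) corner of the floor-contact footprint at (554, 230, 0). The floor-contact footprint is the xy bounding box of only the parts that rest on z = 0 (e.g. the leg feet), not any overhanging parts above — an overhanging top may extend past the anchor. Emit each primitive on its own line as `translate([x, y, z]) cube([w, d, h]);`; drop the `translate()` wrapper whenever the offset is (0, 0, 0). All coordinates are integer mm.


translate([389, 118, 0]) cube([165, 112, 2262]);


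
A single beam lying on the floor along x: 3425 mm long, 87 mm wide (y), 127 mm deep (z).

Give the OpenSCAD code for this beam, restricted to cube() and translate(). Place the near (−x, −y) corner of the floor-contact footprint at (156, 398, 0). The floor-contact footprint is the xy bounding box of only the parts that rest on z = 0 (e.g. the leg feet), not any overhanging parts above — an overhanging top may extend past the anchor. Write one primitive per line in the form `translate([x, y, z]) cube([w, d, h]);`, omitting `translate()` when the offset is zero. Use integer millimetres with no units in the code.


translate([156, 398, 0]) cube([3425, 87, 127]);


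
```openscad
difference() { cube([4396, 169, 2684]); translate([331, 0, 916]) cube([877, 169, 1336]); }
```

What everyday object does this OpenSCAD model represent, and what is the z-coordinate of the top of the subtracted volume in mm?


A wall with a window opening. The window head height is 2252 mm.

A wall with a rectangular opening subtracted — a window. Sill at z = 916, opening 1336 mm tall, so the head is at 916 + 1336 = 2252 mm.


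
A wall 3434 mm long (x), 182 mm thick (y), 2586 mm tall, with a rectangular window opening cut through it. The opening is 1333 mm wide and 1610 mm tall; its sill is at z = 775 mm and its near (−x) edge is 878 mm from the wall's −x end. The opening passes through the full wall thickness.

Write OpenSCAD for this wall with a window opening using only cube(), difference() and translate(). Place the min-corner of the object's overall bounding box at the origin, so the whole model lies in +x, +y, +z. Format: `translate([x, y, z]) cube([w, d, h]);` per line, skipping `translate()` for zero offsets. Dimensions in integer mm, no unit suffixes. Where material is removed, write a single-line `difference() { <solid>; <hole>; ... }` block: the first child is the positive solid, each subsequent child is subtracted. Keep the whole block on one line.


difference() { cube([3434, 182, 2586]); translate([878, 0, 775]) cube([1333, 182, 1610]); }


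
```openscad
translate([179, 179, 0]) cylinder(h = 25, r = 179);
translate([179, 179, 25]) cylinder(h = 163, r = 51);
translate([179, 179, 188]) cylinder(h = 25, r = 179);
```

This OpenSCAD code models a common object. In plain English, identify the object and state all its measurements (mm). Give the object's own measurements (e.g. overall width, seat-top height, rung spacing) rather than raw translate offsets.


A spool: two coaxial disc flanges of radius 179 mm and thickness 25 mm, joined by a core cylinder of radius 51 mm and height 163 mm. The lower flange rests on z = 0 and the three cylinders share a vertical axis.


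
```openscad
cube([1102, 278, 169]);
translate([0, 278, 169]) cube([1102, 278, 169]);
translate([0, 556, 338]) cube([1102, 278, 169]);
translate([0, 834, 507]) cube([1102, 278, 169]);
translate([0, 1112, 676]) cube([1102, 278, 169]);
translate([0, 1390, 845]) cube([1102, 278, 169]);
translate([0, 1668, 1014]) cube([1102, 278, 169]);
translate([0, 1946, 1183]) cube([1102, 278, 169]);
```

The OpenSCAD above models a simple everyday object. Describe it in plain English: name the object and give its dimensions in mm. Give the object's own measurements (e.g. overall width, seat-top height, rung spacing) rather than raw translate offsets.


A straight staircase of 8 solid steps. Each step is 1102 mm wide (x), 278 mm deep (y, the going) and 169 mm tall (the rise). The first step rests on the floor; each subsequent step sits one going further in +y and one rise higher in +z, directly behind and above the previous step with no overlap.


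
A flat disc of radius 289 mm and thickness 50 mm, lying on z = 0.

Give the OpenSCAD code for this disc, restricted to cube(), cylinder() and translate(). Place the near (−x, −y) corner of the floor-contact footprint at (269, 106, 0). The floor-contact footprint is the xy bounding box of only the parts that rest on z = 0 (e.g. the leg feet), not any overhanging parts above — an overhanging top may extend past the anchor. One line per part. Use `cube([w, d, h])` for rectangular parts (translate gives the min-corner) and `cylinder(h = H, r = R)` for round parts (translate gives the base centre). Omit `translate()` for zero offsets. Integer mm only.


translate([558, 395, 0]) cylinder(h = 50, r = 289);


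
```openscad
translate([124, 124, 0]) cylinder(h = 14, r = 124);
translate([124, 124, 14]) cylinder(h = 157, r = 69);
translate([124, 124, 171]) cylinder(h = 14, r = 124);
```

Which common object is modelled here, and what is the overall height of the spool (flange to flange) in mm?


A spool. The overall height is 185 mm.

Three coaxial cylinders, large–small–large — a spool. Two 14 mm flanges and a 157 mm core give 14 + 157 + 14 = 185 mm.


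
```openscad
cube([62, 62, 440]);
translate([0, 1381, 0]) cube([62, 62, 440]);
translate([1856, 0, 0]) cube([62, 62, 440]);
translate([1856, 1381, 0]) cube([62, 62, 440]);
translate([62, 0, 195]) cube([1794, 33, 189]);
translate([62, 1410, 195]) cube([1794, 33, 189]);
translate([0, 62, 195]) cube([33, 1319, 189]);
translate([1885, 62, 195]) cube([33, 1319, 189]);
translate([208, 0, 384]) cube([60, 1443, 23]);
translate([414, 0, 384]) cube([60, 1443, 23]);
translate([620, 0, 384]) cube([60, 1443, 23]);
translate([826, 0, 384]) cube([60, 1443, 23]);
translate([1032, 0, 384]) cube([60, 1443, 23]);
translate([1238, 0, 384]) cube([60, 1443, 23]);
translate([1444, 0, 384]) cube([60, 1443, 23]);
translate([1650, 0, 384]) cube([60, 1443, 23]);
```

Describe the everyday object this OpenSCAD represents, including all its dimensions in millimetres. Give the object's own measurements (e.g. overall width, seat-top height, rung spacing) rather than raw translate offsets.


A bed frame 1918 mm long (x) by 1443 mm wide (y). Four 62×62 mm corner posts, 440 mm tall, at the corners of the footprint. Four rails of 33 mm thickness and 189 mm height run between adjacent posts with their undersides at z = 195 mm, their outer faces flush with the outside of the frame (the two x-running rails run between the posts' inner faces; the two y-running rails run between the posts' inner faces). 8 slats, each 60 mm wide (x) and 23 mm thick, lie across the top of the two x-running rails, running the full 1443 mm width of the frame in y; along x they sit between the end posts with a 146 mm gap after the −x posts and between neighbouring slats and before the +x posts.


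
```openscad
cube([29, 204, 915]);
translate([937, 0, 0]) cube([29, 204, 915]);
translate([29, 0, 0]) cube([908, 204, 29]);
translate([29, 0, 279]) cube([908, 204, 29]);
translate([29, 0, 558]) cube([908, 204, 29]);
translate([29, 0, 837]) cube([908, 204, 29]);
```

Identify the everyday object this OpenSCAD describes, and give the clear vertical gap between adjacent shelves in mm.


A bookshelf. The clear shelf gap is 250 mm.

Two tall side panels with 4 horizontal boards between them — a bookshelf. The first two shelf undersides are at z = 0 and z = 279; with shelf thickness 29, the clear gap is 279 − 0 − 29 = 250 mm.


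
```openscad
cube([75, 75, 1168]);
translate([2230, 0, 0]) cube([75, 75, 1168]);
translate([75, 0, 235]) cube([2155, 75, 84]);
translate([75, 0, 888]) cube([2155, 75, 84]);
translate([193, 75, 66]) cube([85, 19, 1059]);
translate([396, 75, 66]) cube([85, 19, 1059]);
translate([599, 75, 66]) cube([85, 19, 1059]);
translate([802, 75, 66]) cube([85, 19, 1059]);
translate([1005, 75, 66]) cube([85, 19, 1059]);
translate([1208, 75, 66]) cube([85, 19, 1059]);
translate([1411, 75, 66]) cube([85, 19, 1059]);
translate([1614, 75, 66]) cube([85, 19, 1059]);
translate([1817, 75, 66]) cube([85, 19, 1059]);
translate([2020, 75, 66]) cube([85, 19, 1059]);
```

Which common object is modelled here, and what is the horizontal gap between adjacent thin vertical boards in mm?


A fence section. The picket gap is 118 mm.

Two posts, two rails, 10 pickets — a fence section. Span 2155 mm holds 10 pickets of 85 mm with 11 equal gaps: ⌊(2155 − 10·85) / 11⌋ = 118 mm.


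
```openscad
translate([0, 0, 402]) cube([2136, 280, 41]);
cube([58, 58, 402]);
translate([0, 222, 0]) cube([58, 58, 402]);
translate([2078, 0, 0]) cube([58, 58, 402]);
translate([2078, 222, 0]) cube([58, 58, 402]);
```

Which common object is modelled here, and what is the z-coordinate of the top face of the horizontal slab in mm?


A bench. The seat-top height is 443 mm.

A long slab on four corner posts — a bench. The slab sits at z = 402 with thickness 41, so the top is 402 + 41 = 443 mm.


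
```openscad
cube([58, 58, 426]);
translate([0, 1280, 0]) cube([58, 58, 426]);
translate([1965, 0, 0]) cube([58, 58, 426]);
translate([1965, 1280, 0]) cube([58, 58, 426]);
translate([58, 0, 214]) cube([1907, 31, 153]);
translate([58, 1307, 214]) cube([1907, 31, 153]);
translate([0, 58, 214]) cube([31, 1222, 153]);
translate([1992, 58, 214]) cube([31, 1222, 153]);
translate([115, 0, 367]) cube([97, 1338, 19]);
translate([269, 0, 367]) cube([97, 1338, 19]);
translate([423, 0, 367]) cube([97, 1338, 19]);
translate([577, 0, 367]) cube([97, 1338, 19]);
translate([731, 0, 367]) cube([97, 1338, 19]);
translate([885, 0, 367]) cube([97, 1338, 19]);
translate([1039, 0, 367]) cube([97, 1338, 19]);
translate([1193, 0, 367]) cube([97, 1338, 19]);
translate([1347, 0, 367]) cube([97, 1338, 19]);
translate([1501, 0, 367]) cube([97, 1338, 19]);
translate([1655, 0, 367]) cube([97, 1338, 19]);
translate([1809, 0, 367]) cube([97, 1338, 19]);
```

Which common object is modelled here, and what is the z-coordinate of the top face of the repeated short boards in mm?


A bed frame. The slat-top height is 386 mm.

Four posts, four rails, and a row of slats — a bed frame. Slats sit on the rails at z = 214 + 153 = 367; with slat thickness 19, the top is 386 mm.


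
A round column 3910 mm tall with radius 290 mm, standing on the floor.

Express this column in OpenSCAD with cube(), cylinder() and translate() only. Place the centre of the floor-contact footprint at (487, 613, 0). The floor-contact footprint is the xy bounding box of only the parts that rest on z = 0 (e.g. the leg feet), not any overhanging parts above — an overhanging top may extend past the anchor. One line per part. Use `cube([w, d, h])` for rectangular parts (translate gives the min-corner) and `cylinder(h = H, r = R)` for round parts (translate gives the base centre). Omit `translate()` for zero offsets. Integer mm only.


translate([487, 613, 0]) cylinder(h = 3910, r = 290);


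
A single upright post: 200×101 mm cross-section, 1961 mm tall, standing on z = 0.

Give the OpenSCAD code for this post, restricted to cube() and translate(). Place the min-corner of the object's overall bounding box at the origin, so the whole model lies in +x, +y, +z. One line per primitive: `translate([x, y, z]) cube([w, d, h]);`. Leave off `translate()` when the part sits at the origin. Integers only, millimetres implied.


cube([200, 101, 1961]);


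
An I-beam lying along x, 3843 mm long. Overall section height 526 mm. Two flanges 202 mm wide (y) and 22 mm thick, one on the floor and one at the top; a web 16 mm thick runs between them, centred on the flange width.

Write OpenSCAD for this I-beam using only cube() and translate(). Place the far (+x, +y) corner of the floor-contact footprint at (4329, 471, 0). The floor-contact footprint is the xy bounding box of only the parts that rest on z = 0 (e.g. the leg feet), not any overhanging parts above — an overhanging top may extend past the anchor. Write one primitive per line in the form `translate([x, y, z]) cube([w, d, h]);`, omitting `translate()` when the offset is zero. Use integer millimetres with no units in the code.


translate([486, 269, 0]) cube([3843, 202, 22]);
translate([486, 362, 22]) cube([3843, 16, 482]);
translate([486, 269, 504]) cube([3843, 202, 22]);


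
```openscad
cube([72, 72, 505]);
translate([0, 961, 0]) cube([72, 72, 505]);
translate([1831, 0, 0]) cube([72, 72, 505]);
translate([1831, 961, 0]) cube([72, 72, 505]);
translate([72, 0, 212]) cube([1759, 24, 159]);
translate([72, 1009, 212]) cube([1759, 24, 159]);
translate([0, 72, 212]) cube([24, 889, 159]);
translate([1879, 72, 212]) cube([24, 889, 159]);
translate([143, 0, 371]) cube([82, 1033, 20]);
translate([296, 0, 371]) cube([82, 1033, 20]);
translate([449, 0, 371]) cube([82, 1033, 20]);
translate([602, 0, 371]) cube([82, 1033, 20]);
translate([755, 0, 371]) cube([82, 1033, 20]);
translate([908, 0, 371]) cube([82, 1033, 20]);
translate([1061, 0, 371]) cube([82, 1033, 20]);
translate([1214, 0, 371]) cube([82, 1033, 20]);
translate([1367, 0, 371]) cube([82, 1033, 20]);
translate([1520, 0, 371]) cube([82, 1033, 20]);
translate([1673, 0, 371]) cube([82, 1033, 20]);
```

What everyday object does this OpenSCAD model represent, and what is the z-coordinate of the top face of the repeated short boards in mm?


A bed frame. The slat-top height is 391 mm.

Four posts, four rails, and a row of slats — a bed frame. Slats sit on the rails at z = 212 + 159 = 371; with slat thickness 20, the top is 391 mm.


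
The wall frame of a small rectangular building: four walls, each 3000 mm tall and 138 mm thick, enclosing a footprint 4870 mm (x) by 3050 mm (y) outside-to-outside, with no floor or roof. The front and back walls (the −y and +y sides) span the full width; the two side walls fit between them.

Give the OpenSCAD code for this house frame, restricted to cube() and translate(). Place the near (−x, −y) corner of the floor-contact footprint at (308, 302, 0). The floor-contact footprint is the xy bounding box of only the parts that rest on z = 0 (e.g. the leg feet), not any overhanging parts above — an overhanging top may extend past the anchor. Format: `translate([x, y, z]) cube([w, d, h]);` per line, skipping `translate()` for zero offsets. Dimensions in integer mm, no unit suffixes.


translate([308, 302, 0]) cube([4870, 138, 3000]);
translate([308, 3214, 0]) cube([4870, 138, 3000]);
translate([308, 440, 0]) cube([138, 2774, 3000]);
translate([5040, 440, 0]) cube([138, 2774, 3000]);


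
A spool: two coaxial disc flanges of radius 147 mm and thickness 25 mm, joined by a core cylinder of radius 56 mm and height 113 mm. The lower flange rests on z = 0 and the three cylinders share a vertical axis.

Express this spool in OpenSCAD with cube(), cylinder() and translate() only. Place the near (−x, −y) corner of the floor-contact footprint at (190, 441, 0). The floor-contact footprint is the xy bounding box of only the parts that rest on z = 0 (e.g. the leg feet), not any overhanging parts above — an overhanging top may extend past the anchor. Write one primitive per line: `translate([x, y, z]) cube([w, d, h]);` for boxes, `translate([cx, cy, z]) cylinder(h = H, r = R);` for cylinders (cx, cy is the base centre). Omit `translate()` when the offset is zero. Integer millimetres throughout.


translate([337, 588, 0]) cylinder(h = 25, r = 147);
translate([337, 588, 25]) cylinder(h = 113, r = 56);
translate([337, 588, 138]) cylinder(h = 25, r = 147);


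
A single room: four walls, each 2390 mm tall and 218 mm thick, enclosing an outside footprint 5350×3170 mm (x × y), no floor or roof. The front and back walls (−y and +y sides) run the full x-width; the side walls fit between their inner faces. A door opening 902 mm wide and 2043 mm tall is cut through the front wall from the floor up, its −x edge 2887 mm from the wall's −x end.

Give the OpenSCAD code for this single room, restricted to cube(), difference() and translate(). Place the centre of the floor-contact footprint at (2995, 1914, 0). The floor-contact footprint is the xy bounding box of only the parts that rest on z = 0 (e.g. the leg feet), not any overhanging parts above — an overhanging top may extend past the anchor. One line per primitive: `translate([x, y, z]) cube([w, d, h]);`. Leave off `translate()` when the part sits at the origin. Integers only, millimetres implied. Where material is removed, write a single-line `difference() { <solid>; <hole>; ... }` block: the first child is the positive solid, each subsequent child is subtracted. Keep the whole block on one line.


difference() { translate([320, 329, 0]) cube([5350, 218, 2390]); translate([3207, 329, 0]) cube([902, 218, 2043]); }
translate([320, 3281, 0]) cube([5350, 218, 2390]);
translate([320, 547, 0]) cube([218, 2734, 2390]);
translate([5452, 547, 0]) cube([218, 2734, 2390]);
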